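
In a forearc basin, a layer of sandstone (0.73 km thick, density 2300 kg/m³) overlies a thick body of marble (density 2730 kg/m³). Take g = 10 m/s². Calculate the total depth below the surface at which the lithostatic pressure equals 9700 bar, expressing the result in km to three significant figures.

Pressure at base of upper layers: 2300×10×730 = 1.679×10^7 Pa = 167.9 bar
Remaining pressure to be supplied by marble: 9.700×10^8 − 1.679×10^7 = 9.532×10^8 Pa
Additional depth in marble = 9.532×10^8 Pa / (2730 kg/m³ × 10 m/s²) = 34916 m
Total depth = 730 m + 34916 m = 35646 m
= 35.646 km

35.6 km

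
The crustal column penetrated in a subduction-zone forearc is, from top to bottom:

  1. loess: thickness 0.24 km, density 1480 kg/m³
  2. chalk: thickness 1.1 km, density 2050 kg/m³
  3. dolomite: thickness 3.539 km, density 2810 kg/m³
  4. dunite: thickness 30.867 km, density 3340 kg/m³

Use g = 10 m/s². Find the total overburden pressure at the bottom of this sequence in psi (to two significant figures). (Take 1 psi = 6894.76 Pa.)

170000 psi

loess: 1480 kg/m³ × 10 m/s² × 240 m = 3.552×10^6 Pa = 515.2 psi
chalk: 2050 kg/m³ × 10 m/s² × 1100 m = 2.255×10^7 Pa = 3271 psi
dolomite: 2810 kg/m³ × 10 m/s² × 3539 m = 9.945×10^7 Pa = 14423 psi
dunite: 3340 kg/m³ × 10 m/s² × 30867 m = 1.031×10^9 Pa = 1.495×10^5 psi
Total = 515.2 + 3271 + 14423 + 1.495×10^5 = 1.6774×10^5 psi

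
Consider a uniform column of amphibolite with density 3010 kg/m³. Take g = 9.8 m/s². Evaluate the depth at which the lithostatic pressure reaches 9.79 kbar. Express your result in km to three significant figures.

33.2 km

h = P/(ρg) = 9.79 kbar / (3010 kg/m³ × 9.8 m/s²) = 9.790×10^8 Pa / 29498 Pa/m = 33189 m
= 33.189 km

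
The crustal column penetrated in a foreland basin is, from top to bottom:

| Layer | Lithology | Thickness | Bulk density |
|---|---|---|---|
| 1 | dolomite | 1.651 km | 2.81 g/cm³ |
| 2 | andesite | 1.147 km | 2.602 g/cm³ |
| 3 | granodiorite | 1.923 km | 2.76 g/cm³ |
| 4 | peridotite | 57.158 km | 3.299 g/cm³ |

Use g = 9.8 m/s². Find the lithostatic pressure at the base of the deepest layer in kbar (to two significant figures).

dolomite: 2810 kg/m³ × 9.8 m/s² × 1651 m = 4.547×10^7 Pa = 0.4547 kbar
andesite: 2602 kg/m³ × 9.8 m/s² × 1147 m = 2.925×10^7 Pa = 0.2925 kbar
granodiorite: 2760 kg/m³ × 9.8 m/s² × 1923 m = 5.201×10^7 Pa = 0.5201 kbar
peridotite: 3299 kg/m³ × 9.8 m/s² × 57158 m = 1.848×10^9 Pa = 18.48 kbar
Total = 0.4547 + 0.2925 + 0.5201 + 18.48 = 19.747 kbar

20 kbar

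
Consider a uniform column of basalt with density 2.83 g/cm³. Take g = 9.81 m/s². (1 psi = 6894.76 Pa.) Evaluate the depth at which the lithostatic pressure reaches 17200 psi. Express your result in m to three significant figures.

h = P/(ρg) = 17200 psi / (2830 kg/m³ × 9.81 m/s²) = 1.186×10^8 Pa / 27762 Pa/m = 4271.6 m

4270 m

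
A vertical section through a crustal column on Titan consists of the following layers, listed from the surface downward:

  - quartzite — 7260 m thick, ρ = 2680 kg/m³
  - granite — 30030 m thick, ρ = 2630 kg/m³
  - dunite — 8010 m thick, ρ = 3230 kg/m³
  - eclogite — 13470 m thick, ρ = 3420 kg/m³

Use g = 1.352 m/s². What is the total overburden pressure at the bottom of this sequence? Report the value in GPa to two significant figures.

0.23 GPa

quartzite: 2680 kg/m³ × 1.352 m/s² × 7260 m = 2.631×10^7 Pa = 0.02631 GPa
granite: 2630 kg/m³ × 1.352 m/s² × 30030 m = 1.068×10^8 Pa = 0.1068 GPa
dunite: 3230 kg/m³ × 1.352 m/s² × 8010 m = 3.498×10^7 Pa = 0.03498 GPa
eclogite: 3420 kg/m³ × 1.352 m/s² × 13470 m = 6.228×10^7 Pa = 0.06228 GPa
Total = 0.02631 + 0.1068 + 0.03498 + 0.06228 = 0.23035 GPa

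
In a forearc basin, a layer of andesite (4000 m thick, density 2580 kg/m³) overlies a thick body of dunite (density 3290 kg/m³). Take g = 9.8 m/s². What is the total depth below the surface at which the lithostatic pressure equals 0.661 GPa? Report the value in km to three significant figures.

21.4 km

Pressure at base of upper layers: 2580×9.8×4000 = 1.011×10^8 Pa = 0.1011 GPa
Remaining pressure to be supplied by dunite: 6.610×10^8 − 1.011×10^8 = 5.599×10^8 Pa
Additional depth in dunite = 5.599×10^8 Pa / (3290 kg/m³ × 9.8 m/s²) = 17364 m
Total depth = 4000 m + 17364 m = 21364 m
= 21.364 km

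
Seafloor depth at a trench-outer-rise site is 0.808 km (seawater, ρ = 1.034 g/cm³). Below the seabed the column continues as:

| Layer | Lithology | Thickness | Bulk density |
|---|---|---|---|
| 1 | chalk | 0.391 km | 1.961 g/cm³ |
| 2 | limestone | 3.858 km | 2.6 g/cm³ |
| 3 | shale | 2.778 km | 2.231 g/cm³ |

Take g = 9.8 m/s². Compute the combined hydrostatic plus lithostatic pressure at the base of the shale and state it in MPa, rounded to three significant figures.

seawater: 1034 kg/m³ × 9.8 m/s² × 808 m = 8.188×10^6 Pa = 8.188 MPa
chalk: 1961 kg/m³ × 9.8 m/s² × 391 m = 7.514×10^6 Pa = 7.514 MPa
limestone: 2600 kg/m³ × 9.8 m/s² × 3858 m = 9.830×10^7 Pa = 98.30 MPa
shale: 2231 kg/m³ × 9.8 m/s² × 2778 m = 6.074×10^7 Pa = 60.74 MPa
Total = 8.188 + 7.514 + 98.30 + 60.74 = 174.74 MPa

175 MPa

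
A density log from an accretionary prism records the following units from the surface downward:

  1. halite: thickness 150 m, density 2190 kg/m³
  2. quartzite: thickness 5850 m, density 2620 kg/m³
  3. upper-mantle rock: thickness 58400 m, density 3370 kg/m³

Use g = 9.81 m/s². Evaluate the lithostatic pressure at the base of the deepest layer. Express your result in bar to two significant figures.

21000 bar

halite: 2190 kg/m³ × 9.81 m/s² × 150 m = 3.223×10^6 Pa = 32.23 bar
quartzite: 2620 kg/m³ × 9.81 m/s² × 5850 m = 1.504×10^8 Pa = 1504 bar
upper-mantle rock: 3370 kg/m³ × 9.81 m/s² × 58400 m = 1.931×10^9 Pa = 19307 bar
Total = 32.23 + 1504 + 19307 = 20843 bar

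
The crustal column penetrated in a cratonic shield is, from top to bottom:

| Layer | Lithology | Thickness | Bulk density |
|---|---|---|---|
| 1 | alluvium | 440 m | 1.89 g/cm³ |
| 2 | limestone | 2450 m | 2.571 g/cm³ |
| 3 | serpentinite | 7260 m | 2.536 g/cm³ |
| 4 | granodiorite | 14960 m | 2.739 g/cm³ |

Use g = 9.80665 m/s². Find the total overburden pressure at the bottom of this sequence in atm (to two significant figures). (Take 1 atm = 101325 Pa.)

6400 atm

alluvium: 1890 kg/m³ × 9.80665 m/s² × 440 m = 8.155×10^6 Pa = 80.49 atm
limestone: 2571 kg/m³ × 9.80665 m/s² × 2450 m = 6.177×10^7 Pa = 609.6 atm
serpentinite: 2536 kg/m³ × 9.80665 m/s² × 7260 m = 1.806×10^8 Pa = 1782 atm
granodiorite: 2739 kg/m³ × 9.80665 m/s² × 14960 m = 4.018×10^8 Pa = 3966 atm
Total = 80.49 + 609.6 + 1782 + 3966 = 6437.8 atm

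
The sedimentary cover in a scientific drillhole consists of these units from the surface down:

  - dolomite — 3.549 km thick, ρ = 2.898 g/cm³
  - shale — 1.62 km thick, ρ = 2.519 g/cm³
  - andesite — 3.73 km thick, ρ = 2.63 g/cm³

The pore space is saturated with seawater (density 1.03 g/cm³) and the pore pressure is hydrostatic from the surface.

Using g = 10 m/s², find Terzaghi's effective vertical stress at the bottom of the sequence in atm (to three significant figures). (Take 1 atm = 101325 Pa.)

1480 atm

Overburden (lithostatic) stress σ_v:
dolomite: 2898 kg/m³ × 10 m/s² × 3549 m = 1.029×10^8 Pa = 102.9 MPa
shale: 2519 kg/m³ × 10 m/s² × 1620 m = 4.081×10^7 Pa = 40.81 MPa
andesite: 2630 kg/m³ × 10 m/s² × 3730 m = 9.810×10^7 Pa = 98.10 MPa
Total = 102.9 + 40.81 + 98.10 = 241.76 MPa
Pore pressure P_p = 1030 kg/m³ × 10 m/s² × 8899 m = 9.166×10^7 Pa = 91.66 MPa
Effective stress σ' = σ_v − P_p = 241.8 − 91.66 = 150.10 MPa = 1481.3 atm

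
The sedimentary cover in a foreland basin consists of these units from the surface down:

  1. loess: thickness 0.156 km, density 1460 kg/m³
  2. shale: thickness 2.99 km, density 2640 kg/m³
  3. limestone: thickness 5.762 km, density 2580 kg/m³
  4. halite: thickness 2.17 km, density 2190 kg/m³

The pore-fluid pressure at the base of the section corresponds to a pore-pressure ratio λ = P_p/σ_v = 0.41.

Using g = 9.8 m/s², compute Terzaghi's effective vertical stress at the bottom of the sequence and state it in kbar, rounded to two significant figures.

1.6 kbar

Overburden (lithostatic) stress σ_v:
loess: 1460 kg/m³ × 9.8 m/s² × 156 m = 2.232×10^6 Pa = 2.232 MPa
shale: 2640 kg/m³ × 9.8 m/s² × 2990 m = 7.736×10^7 Pa = 77.36 MPa
limestone: 2580 kg/m³ × 9.8 m/s² × 5762 m = 1.457×10^8 Pa = 145.7 MPa
halite: 2190 kg/m³ × 9.8 m/s² × 2170 m = 4.657×10^7 Pa = 46.57 MPa
Total = 2.232 + 77.36 + 145.7 + 46.57 = 271.85 MPa
Pore pressure P_p = λ·σ_v = 0.41 × 271.8 MPa = 111.5 MPa
Effective stress σ' = σ_v − P_p = 271.8 − 111.5 = 160.39 MPa = 1.6039 kbar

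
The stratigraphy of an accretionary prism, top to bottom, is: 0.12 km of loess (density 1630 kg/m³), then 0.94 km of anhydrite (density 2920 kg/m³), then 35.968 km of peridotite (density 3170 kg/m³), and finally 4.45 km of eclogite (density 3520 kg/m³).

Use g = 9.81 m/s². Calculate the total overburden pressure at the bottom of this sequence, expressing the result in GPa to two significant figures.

loess: 1630 kg/m³ × 9.81 m/s² × 120 m = 1.919×10^6 Pa = 1.919×10^-3 GPa
anhydrite: 2920 kg/m³ × 9.81 m/s² × 940 m = 2.693×10^7 Pa = 0.02693 GPa
peridotite: 3170 kg/m³ × 9.81 m/s² × 35968 m = 1.119×10^9 Pa = 1.119 GPa
eclogite: 3520 kg/m³ × 9.81 m/s² × 4450 m = 1.537×10^8 Pa = 0.1537 GPa
Total = 1.919×10^-3 + 0.02693 + 1.119 + 0.1537 = 1.3010 GPa

1.3 GPa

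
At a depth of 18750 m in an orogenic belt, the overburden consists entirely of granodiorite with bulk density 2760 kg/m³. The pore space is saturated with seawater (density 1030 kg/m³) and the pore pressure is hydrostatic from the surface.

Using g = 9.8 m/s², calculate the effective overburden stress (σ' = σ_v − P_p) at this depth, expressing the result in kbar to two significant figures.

Overburden (lithostatic) stress σ_v:
granodiorite: 2760 kg/m³ × 9.8 m/s² × 18750 m = 5.072×10^8 Pa = 507.2 MPa
Pore pressure P_p = 1030 kg/m³ × 9.8 m/s² × 18750 m = 1.893×10^8 Pa = 189.3 MPa
Effective stress σ' = σ_v − P_p = 507.2 − 189.3 = 317.89 MPa = 3.1789 kbar

3.2 kbar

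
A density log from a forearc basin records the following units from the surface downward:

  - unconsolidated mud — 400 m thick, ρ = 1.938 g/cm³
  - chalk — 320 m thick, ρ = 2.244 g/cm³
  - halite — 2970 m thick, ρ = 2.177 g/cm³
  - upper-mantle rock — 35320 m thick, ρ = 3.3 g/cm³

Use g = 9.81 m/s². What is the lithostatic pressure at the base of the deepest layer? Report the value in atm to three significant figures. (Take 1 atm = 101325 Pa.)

unconsolidated mud: 1938 kg/m³ × 9.81 m/s² × 400 m = 7.605×10^6 Pa = 75.05 atm
chalk: 2244 kg/m³ × 9.81 m/s² × 320 m = 7.044×10^6 Pa = 69.52 atm
halite: 2177 kg/m³ × 9.81 m/s² × 2970 m = 6.343×10^7 Pa = 626.0 atm
upper-mantle rock: 3300 kg/m³ × 9.81 m/s² × 35320 m = 1.143×10^9 Pa = 11285 atm
Total = 75.05 + 69.52 + 626.0 + 11285 = 12055 atm

12100 atm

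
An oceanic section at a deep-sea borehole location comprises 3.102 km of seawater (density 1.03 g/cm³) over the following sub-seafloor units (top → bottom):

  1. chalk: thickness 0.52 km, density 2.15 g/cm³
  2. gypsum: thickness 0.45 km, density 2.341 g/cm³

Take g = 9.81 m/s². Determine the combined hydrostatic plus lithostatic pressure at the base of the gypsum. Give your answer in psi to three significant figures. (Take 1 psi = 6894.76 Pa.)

7640 psi

seawater: 1030 kg/m³ × 9.81 m/s² × 3102 m = 3.134×10^7 Pa = 4546 psi
chalk: 2150 kg/m³ × 9.81 m/s² × 520 m = 1.097×10^7 Pa = 1591 psi
gypsum: 2341 kg/m³ × 9.81 m/s² × 450 m = 1.033×10^7 Pa = 1499 psi
Total = 4546 + 1591 + 1499 = 7635.6 psi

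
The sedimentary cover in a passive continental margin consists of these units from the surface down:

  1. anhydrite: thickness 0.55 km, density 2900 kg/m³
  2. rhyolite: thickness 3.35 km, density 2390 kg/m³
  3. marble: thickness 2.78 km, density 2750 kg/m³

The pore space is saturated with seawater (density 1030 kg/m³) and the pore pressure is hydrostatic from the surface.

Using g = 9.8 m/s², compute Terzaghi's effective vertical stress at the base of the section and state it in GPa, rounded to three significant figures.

Overburden (lithostatic) stress σ_v:
anhydrite: 2900 kg/m³ × 9.8 m/s² × 550 m = 1.563×10^7 Pa = 15.63 MPa
rhyolite: 2390 kg/m³ × 9.8 m/s² × 3350 m = 7.846×10^7 Pa = 78.46 MPa
marble: 2750 kg/m³ × 9.8 m/s² × 2780 m = 7.492×10^7 Pa = 74.92 MPa
Total = 15.63 + 78.46 + 74.92 = 169.02 MPa
Pore pressure P_p = 1030 kg/m³ × 9.8 m/s² × 6680 m = 6.743×10^7 Pa = 67.43 MPa
Effective stress σ' = σ_v − P_p = 169.0 − 67.43 = 101.59 MPa = 0.10159 GPa

0.102 GPa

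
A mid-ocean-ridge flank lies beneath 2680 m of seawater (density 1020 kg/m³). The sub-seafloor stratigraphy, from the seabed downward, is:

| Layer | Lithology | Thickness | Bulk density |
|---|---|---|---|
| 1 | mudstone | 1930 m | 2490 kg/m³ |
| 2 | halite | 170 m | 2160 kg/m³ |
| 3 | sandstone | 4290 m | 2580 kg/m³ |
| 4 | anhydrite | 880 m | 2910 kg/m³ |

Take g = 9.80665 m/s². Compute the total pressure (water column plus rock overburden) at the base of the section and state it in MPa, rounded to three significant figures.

seawater: 1020 kg/m³ × 9.80665 m/s² × 2680 m = 2.681×10^7 Pa = 26.81 MPa
mudstone: 2490 kg/m³ × 9.80665 m/s² × 1930 m = 4.713×10^7 Pa = 47.13 MPa
halite: 2160 kg/m³ × 9.80665 m/s² × 170 m = 3.601×10^6 Pa = 3.601 MPa
sandstone: 2580 kg/m³ × 9.80665 m/s² × 4290 m = 1.085×10^8 Pa = 108.5 MPa
anhydrite: 2910 kg/m³ × 9.80665 m/s² × 880 m = 2.511×10^7 Pa = 25.11 MPa
Total = 26.81 + 47.13 + 3.601 + 108.5 + 25.11 = 211.19 MPa

211 MPa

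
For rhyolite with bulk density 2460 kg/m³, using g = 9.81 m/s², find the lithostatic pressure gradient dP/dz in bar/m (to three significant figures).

0.241 bar/m

dP/dz = ρg = 2460 kg/m³ × 9.81 m/s² = 24133 Pa/m
= 24133 Pa/m × (1 bar/m / 1.0000×10^5 Pa/m) = 0.24133 bar/m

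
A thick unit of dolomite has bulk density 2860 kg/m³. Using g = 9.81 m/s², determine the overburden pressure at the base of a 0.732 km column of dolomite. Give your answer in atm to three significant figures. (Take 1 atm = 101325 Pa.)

dolomite: 2860 kg/m³ × 9.81 m/s² × 732 m = 2.054×10^7 Pa = 202.7 atm

203 atm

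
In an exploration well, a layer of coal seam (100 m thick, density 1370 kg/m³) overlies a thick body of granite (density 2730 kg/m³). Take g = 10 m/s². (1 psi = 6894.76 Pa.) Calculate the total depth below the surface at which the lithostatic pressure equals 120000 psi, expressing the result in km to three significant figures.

Pressure at base of upper layers: 1370×10×100 = 1.370×10^6 Pa = 198.7 psi
Remaining pressure to be supplied by granite: 8.274×10^8 − 1.370×10^6 = 8.260×10^8 Pa
Additional depth in granite = 8.260×10^8 Pa / (2730 kg/m³ × 10 m/s²) = 30256 m
Total depth = 100 m + 30256 m = 30356 m
= 30.356 km

30.4 km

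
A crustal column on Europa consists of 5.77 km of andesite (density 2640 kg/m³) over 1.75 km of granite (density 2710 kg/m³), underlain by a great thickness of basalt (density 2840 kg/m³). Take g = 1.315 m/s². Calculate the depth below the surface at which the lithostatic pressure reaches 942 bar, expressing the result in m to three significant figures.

Pressure at base of upper layers: 2640×1.315×5770 + 2710×1.315×1750 = 2.627×10^7 Pa = 262.7 bar
Remaining pressure to be supplied by basalt: 9.420×10^7 − 2.627×10^7 = 6.793×10^7 Pa
Additional depth in basalt = 6.793×10^7 Pa / (2840 kg/m³ × 1.315 m/s²) = 18190 m
Total depth = 7520 m + 18190 m = 25710 m

25700 m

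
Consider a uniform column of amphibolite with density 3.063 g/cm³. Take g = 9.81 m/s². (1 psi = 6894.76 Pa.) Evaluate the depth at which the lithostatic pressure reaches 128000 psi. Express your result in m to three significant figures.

29400 m

h = P/(ρg) = 128000 psi / (3063 kg/m³ × 9.81 m/s²) = 8.825×10^8 Pa / 30048 Pa/m = 29371 m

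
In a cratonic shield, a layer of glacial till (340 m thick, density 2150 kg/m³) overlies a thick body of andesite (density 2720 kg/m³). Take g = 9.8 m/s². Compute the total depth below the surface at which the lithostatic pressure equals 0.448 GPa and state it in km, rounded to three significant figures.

Pressure at base of upper layers: 2150×9.8×340 = 7.164×10^6 Pa = 7.164×10^-3 GPa
Remaining pressure to be supplied by andesite: 4.480×10^8 − 7.164×10^6 = 4.408×10^8 Pa
Additional depth in andesite = 4.408×10^8 Pa / (2720 kg/m³ × 9.8 m/s²) = 16538 m
Total depth = 340 m + 16538 m = 16878 m
= 16.878 km

16.9 km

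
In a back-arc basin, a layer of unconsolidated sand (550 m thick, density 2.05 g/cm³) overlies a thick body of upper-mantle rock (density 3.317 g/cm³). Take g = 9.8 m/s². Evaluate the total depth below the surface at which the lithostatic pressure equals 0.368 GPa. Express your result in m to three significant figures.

11500 m

Pressure at base of upper layers: 2050×9.8×550 = 1.105×10^7 Pa = 0.01105 GPa
Remaining pressure to be supplied by upper-mantle rock: 3.680×10^8 − 1.105×10^7 = 3.570×10^8 Pa
Additional depth in upper-mantle rock = 3.570×10^8 Pa / (3317 kg/m³ × 9.8 m/s²) = 10981 m
Total depth = 550 m + 10981 m = 11531 m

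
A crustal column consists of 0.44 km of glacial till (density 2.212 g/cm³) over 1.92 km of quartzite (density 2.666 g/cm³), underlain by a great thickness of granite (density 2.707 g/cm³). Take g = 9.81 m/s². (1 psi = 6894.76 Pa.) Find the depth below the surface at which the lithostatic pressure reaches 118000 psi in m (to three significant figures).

30700 m

Pressure at base of upper layers: 2212×9.81×440 + 2666×9.81×1920 = 5.976×10^7 Pa = 8668 psi
Remaining pressure to be supplied by granite: 8.136×10^8 − 5.976×10^7 = 7.538×10^8 Pa
Additional depth in granite = 7.538×10^8 Pa / (2707 kg/m³ × 9.81 m/s²) = 28386 m
Total depth = 2360 m + 28386 m = 30746 m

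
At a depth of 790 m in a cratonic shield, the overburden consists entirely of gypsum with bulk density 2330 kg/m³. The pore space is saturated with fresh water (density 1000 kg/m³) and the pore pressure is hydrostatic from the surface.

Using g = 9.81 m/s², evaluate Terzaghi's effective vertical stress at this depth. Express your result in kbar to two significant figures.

0.10 kbar

Overburden (lithostatic) stress σ_v:
gypsum: 2330 kg/m³ × 9.81 m/s² × 790 m = 1.806×10^7 Pa = 18.06 MPa
Pore pressure P_p = 1000 kg/m³ × 9.81 m/s² × 790 m = 7.750×10^6 Pa = 7.750 MPa
Effective stress σ' = σ_v − P_p = 18.06 − 7.750 = 10.307 MPa = 0.10307 kbar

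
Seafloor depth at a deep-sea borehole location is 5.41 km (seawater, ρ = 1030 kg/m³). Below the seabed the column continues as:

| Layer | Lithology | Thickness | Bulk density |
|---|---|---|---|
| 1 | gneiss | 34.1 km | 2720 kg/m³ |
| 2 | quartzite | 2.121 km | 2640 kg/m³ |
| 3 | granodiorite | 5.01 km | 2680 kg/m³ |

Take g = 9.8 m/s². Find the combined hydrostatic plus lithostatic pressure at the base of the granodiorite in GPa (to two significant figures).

1.2 GPa

seawater: 1030 kg/m³ × 9.8 m/s² × 5410 m = 5.461×10^7 Pa = 0.05461 GPa
gneiss: 2720 kg/m³ × 9.8 m/s² × 34100 m = 9.090×10^8 Pa = 0.9090 GPa
quartzite: 2640 kg/m³ × 9.8 m/s² × 2121 m = 5.487×10^7 Pa = 0.05487 GPa
granodiorite: 2680 kg/m³ × 9.8 m/s² × 5010 m = 1.316×10^8 Pa = 0.1316 GPa
Total = 0.05461 + 0.9090 + 0.05487 + 0.1316 = 1.1500 GPa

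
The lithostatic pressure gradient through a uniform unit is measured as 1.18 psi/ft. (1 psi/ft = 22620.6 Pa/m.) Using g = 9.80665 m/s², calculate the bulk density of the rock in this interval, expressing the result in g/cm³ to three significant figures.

ρ = (dP/dz)/g = 1.18 psi/ft / 9.80665 m/s² = 26692 Pa/m / 9.80665 m/s² = 2721.9 kg/m³
= 2.722 g/cm³

2.72 g/cm³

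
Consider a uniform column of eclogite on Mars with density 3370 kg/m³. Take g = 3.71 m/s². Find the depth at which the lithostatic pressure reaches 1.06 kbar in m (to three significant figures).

h = P/(ρg) = 1.06 kbar / (3370 kg/m³ × 3.71 m/s²) = 1.060×10^8 Pa / 12503 Pa/m = 8478.2 m

8480 m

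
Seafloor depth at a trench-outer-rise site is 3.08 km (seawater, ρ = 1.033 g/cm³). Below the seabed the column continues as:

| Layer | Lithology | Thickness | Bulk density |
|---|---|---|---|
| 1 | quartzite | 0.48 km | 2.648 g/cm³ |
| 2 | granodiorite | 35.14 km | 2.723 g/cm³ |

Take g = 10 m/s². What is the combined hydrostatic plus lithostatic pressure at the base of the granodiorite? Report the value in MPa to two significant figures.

seawater: 1033 kg/m³ × 10 m/s² × 3080 m = 3.182×10^7 Pa = 31.82 MPa
quartzite: 2648 kg/m³ × 10 m/s² × 480 m = 1.271×10^7 Pa = 12.71 MPa
granodiorite: 2723 kg/m³ × 10 m/s² × 35140 m = 9.569×10^8 Pa = 956.9 MPa
Total = 31.82 + 12.71 + 956.9 = 1001.4 MPa

1000 MPa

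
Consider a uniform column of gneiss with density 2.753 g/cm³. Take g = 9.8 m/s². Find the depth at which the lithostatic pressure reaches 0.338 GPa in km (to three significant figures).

12.5 km

h = P/(ρg) = 0.338 GPa / (2753 kg/m³ × 9.8 m/s²) = 3.380×10^8 Pa / 26979 Pa/m = 12528 m
= 12.528 km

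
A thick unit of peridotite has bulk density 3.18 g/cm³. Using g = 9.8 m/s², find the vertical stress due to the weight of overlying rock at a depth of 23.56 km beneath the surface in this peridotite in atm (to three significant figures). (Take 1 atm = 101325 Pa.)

7250 atm

peridotite: 3180 kg/m³ × 9.8 m/s² × 23560 m = 7.342×10^8 Pa = 7246 atm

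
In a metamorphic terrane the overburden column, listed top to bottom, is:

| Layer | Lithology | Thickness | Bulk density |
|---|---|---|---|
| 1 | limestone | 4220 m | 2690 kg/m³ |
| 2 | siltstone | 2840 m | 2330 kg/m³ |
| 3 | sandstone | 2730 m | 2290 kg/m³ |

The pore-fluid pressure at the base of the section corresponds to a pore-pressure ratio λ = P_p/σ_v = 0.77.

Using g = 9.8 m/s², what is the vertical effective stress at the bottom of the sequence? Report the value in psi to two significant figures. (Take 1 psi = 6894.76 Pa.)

Overburden (lithostatic) stress σ_v:
limestone: 2690 kg/m³ × 9.8 m/s² × 4220 m = 1.112×10^8 Pa = 111.2 MPa
siltstone: 2330 kg/m³ × 9.8 m/s² × 2840 m = 6.485×10^7 Pa = 64.85 MPa
sandstone: 2290 kg/m³ × 9.8 m/s² × 2730 m = 6.127×10^7 Pa = 61.27 MPa
Total = 111.2 + 64.85 + 61.27 = 237.36 MPa
Pore pressure P_p = λ·σ_v = 0.77 × 237.4 MPa = 182.8 MPa
Effective stress σ' = σ_v − P_p = 237.4 − 182.8 = 54.593 MPa = 7918.1 psi

7900 psi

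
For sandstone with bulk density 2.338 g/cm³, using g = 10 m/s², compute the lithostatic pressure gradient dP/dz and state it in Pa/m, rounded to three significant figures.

23400 Pa/m

dP/dz = ρg = 2338 kg/m³ × 10 m/s² = 23380 Pa/m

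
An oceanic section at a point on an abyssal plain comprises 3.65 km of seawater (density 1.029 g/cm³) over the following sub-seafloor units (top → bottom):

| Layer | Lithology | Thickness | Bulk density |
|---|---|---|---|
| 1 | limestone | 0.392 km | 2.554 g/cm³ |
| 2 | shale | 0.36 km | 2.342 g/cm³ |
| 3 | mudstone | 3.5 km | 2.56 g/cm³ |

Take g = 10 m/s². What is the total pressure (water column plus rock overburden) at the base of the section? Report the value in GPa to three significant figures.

seawater: 1029 kg/m³ × 10 m/s² × 3650 m = 3.756×10^7 Pa = 0.03756 GPa
limestone: 2554 kg/m³ × 10 m/s² × 392 m = 1.001×10^7 Pa = 0.01001 GPa
shale: 2342 kg/m³ × 10 m/s² × 360 m = 8.431×10^6 Pa = 8.431×10^-3 GPa
mudstone: 2560 kg/m³ × 10 m/s² × 3500 m = 8.960×10^7 Pa = 0.08960 GPa
Total = 0.03756 + 0.01001 + 8.431×10^-3 + 0.08960 = 0.14560 GPa

0.146 GPa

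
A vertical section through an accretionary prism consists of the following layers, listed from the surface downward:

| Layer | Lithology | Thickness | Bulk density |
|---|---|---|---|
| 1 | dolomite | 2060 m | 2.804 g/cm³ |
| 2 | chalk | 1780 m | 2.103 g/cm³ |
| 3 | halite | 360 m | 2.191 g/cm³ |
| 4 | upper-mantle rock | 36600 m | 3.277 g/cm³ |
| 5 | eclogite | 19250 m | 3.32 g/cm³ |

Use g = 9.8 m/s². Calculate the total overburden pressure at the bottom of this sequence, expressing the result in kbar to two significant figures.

19 kbar

dolomite: 2804 kg/m³ × 9.8 m/s² × 2060 m = 5.661×10^7 Pa = 0.5661 kbar
chalk: 2103 kg/m³ × 9.8 m/s² × 1780 m = 3.668×10^7 Pa = 0.3668 kbar
halite: 2191 kg/m³ × 9.8 m/s² × 360 m = 7.730×10^6 Pa = 0.07730 kbar
upper-mantle rock: 3277 kg/m³ × 9.8 m/s² × 36600 m = 1.175×10^9 Pa = 11.75 kbar
eclogite: 3320 kg/m³ × 9.8 m/s² × 19250 m = 6.263×10^8 Pa = 6.263 kbar
Total = 0.5661 + 0.3668 + 0.07730 + 11.75 + 6.263 = 19.027 kbar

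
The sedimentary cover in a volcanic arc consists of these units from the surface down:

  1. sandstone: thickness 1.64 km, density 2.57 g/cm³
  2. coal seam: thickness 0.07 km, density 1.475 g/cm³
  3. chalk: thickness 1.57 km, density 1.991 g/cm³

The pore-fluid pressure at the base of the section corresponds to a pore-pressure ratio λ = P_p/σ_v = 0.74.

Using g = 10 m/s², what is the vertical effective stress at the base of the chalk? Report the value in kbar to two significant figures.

0.19 kbar

Overburden (lithostatic) stress σ_v:
sandstone: 2570 kg/m³ × 10 m/s² × 1640 m = 4.215×10^7 Pa = 42.15 MPa
coal seam: 1475 kg/m³ × 10 m/s² × 70 m = 1.032×10^6 Pa = 1.032 MPa
chalk: 1991 kg/m³ × 10 m/s² × 1570 m = 3.126×10^7 Pa = 31.26 MPa
Total = 42.15 + 1.032 + 31.26 = 74.439 MPa
Pore pressure P_p = λ·σ_v = 0.74 × 74.44 MPa = 55.09 MPa
Effective stress σ' = σ_v − P_p = 74.44 − 55.09 = 19.354 MPa = 0.19354 kbar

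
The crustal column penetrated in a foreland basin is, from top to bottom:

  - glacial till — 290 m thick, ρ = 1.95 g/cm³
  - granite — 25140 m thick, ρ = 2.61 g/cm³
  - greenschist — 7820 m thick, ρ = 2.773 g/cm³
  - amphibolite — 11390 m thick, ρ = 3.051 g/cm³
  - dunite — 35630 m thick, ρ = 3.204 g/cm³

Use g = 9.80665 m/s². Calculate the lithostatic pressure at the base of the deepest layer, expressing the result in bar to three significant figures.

23200 bar

glacial till: 1950 kg/m³ × 9.80665 m/s² × 290 m = 5.546×10^6 Pa = 55.46 bar
granite: 2610 kg/m³ × 9.80665 m/s² × 25140 m = 6.435×10^8 Pa = 6435 bar
greenschist: 2773 kg/m³ × 9.80665 m/s² × 7820 m = 2.127×10^8 Pa = 2127 bar
amphibolite: 3051 kg/m³ × 9.80665 m/s² × 11390 m = 3.408×10^8 Pa = 3408 bar
dunite: 3204 kg/m³ × 9.80665 m/s² × 35630 m = 1.120×10^9 Pa = 11195 bar
Total = 55.46 + 6435 + 2127 + 3408 + 11195 = 23220 bar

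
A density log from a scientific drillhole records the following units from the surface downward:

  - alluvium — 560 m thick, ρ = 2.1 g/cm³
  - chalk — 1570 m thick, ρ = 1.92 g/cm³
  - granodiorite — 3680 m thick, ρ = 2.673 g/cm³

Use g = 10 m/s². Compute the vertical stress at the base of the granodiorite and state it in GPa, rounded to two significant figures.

alluvium: 2100 kg/m³ × 10 m/s² × 560 m = 1.176×10^7 Pa = 0.01176 GPa
chalk: 1920 kg/m³ × 10 m/s² × 1570 m = 3.014×10^7 Pa = 0.03014 GPa
granodiorite: 2673 kg/m³ × 10 m/s² × 3680 m = 9.837×10^7 Pa = 0.09837 GPa
Total = 0.01176 + 0.03014 + 0.09837 = 0.14027 GPa

0.14 GPa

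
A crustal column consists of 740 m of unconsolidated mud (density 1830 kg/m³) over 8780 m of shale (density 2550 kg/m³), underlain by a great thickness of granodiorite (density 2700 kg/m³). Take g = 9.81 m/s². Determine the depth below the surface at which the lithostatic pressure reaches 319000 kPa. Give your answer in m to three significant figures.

12800 m

Pressure at base of upper layers: 1830×9.81×740 + 2550×9.81×8780 = 2.329×10^8 Pa = 2.329×10^5 kPa
Remaining pressure to be supplied by granodiorite: 3.190×10^8 − 2.329×10^8 = 8.608×10^7 Pa
Additional depth in granodiorite = 8.608×10^7 Pa / (2700 kg/m³ × 9.81 m/s²) = 3249.9 m
Total depth = 9520 m + 3249.9 m = 12770 m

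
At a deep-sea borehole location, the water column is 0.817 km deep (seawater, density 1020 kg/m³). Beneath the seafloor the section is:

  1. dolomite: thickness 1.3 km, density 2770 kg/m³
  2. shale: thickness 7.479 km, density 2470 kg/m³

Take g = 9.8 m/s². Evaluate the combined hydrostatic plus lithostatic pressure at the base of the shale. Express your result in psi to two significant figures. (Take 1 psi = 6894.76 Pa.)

33000 psi

seawater: 1020 kg/m³ × 9.8 m/s² × 817 m = 8.167×10^6 Pa = 1184 psi
dolomite: 2770 kg/m³ × 9.8 m/s² × 1300 m = 3.529×10^7 Pa = 5118 psi
shale: 2470 kg/m³ × 9.8 m/s² × 7479 m = 1.810×10^8 Pa = 26257 psi
Total = 1184 + 5118 + 26257 = 32560 psi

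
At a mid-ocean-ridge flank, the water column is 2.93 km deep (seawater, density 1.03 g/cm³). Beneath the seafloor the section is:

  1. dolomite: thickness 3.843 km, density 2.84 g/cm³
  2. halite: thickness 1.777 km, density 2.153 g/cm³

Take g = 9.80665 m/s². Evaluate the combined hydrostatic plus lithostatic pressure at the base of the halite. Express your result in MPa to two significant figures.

seawater: 1030 kg/m³ × 9.80665 m/s² × 2930 m = 2.960×10^7 Pa = 29.60 MPa
dolomite: 2840 kg/m³ × 9.80665 m/s² × 3843 m = 1.070×10^8 Pa = 107.0 MPa
halite: 2153 kg/m³ × 9.80665 m/s² × 1777 m = 3.752×10^7 Pa = 37.52 MPa
Total = 29.60 + 107.0 + 37.52 = 174.15 MPa

170 MPa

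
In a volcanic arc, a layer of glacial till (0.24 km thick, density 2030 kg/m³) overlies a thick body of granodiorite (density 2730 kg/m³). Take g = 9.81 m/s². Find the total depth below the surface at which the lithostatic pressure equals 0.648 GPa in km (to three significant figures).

24.3 km

Pressure at base of upper layers: 2030×9.81×240 = 4.779×10^6 Pa = 4.779×10^-3 GPa
Remaining pressure to be supplied by granodiorite: 6.480×10^8 − 4.779×10^6 = 6.432×10^8 Pa
Additional depth in granodiorite = 6.432×10^8 Pa / (2730 kg/m³ × 9.81 m/s²) = 24018 m
Total depth = 240 m + 24018 m = 24258 m
= 24.258 km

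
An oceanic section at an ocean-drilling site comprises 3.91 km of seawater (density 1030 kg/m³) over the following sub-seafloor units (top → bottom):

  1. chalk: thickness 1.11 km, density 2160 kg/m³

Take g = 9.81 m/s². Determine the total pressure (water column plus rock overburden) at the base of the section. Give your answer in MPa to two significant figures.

seawater: 1030 kg/m³ × 9.81 m/s² × 3910 m = 3.951×10^7 Pa = 39.51 MPa
chalk: 2160 kg/m³ × 9.81 m/s² × 1110 m = 2.352×10^7 Pa = 23.52 MPa
Total = 39.51 + 23.52 = 63.028 MPa

63 MPa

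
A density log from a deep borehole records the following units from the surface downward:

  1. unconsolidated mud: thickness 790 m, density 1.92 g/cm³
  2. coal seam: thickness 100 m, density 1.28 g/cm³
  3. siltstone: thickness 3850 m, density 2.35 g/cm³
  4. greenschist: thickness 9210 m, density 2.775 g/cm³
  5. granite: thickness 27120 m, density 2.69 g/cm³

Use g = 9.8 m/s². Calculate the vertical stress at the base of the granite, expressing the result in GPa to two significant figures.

unconsolidated mud: 1920 kg/m³ × 9.8 m/s² × 790 m = 1.486×10^7 Pa = 0.01486 GPa
coal seam: 1280 kg/m³ × 9.8 m/s² × 100 m = 1.254×10^6 Pa = 1.254×10^-3 GPa
siltstone: 2350 kg/m³ × 9.8 m/s² × 3850 m = 8.867×10^7 Pa = 0.08867 GPa
greenschist: 2775 kg/m³ × 9.8 m/s² × 9210 m = 2.505×10^8 Pa = 0.2505 GPa
granite: 2690 kg/m³ × 9.8 m/s² × 27120 m = 7.149×10^8 Pa = 0.7149 GPa
Total = 0.01486 + 1.254×10^-3 + 0.08867 + 0.2505 + 0.7149 = 1.0702 GPa

1.1 GPa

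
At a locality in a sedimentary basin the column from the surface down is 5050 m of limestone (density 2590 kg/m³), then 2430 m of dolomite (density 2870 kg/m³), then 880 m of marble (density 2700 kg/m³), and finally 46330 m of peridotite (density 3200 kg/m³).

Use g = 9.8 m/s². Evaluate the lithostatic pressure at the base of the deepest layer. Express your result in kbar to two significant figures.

limestone: 2590 kg/m³ × 9.8 m/s² × 5050 m = 1.282×10^8 Pa = 1.282 kbar
dolomite: 2870 kg/m³ × 9.8 m/s² × 2430 m = 6.835×10^7 Pa = 0.6835 kbar
marble: 2700 kg/m³ × 9.8 m/s² × 880 m = 2.328×10^7 Pa = 0.2328 kbar
peridotite: 3200 kg/m³ × 9.8 m/s² × 46330 m = 1.453×10^9 Pa = 14.53 kbar
Total = 1.282 + 0.6835 + 0.2328 + 14.53 = 16.727 kbar

17 kbar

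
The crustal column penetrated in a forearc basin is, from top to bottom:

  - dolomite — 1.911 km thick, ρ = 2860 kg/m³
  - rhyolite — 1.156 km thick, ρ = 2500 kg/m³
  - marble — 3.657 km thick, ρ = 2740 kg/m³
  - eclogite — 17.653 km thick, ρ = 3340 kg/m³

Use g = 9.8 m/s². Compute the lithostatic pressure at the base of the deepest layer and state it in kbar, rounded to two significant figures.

dolomite: 2860 kg/m³ × 9.8 m/s² × 1911 m = 5.356×10^7 Pa = 0.5356 kbar
rhyolite: 2500 kg/m³ × 9.8 m/s² × 1156 m = 2.832×10^7 Pa = 0.2832 kbar
marble: 2740 kg/m³ × 9.8 m/s² × 3657 m = 9.820×10^7 Pa = 0.9820 kbar
eclogite: 3340 kg/m³ × 9.8 m/s² × 17653 m = 5.778×10^8 Pa = 5.778 kbar
Total = 0.5356 + 0.2832 + 0.9820 + 5.778 = 7.5790 kbar

7.6 kbar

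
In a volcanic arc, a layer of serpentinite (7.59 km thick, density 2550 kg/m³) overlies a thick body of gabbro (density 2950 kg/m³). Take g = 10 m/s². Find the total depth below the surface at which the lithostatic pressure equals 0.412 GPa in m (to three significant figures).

15000 m

Pressure at base of upper layers: 2550×10×7590 = 1.935×10^8 Pa = 0.1935 GPa
Remaining pressure to be supplied by gabbro: 4.120×10^8 − 1.935×10^8 = 2.185×10^8 Pa
Additional depth in gabbro = 2.185×10^8 Pa / (2950 kg/m³ × 10 m/s²) = 7405.3 m
Total depth = 7590 m + 7405.3 m = 14995 m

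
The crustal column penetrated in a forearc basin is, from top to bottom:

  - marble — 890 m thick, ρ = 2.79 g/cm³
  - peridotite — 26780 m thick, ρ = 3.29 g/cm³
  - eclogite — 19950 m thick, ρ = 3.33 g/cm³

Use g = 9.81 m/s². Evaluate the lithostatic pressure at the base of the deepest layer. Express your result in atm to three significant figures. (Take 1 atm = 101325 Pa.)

marble: 2790 kg/m³ × 9.81 m/s² × 890 m = 2.436×10^7 Pa = 240.4 atm
peridotite: 3290 kg/m³ × 9.81 m/s² × 26780 m = 8.643×10^8 Pa = 8530 atm
eclogite: 3330 kg/m³ × 9.81 m/s² × 19950 m = 6.517×10^8 Pa = 6432 atm
Total = 240.4 + 8530 + 6432 = 15203 atm

15200 atm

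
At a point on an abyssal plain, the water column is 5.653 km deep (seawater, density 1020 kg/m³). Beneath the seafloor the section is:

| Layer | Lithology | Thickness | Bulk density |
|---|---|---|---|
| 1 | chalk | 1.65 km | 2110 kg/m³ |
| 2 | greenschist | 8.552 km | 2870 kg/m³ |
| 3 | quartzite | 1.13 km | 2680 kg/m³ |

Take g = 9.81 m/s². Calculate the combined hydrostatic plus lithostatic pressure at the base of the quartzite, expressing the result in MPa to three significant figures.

seawater: 1020 kg/m³ × 9.81 m/s² × 5653 m = 5.657×10^7 Pa = 56.57 MPa
chalk: 2110 kg/m³ × 9.81 m/s² × 1650 m = 3.415×10^7 Pa = 34.15 MPa
greenschist: 2870 kg/m³ × 9.81 m/s² × 8552 m = 2.408×10^8 Pa = 240.8 MPa
quartzite: 2680 kg/m³ × 9.81 m/s² × 1130 m = 2.971×10^7 Pa = 29.71 MPa
Total = 56.57 + 34.15 + 240.8 + 29.71 = 361.21 MPa

361 MPa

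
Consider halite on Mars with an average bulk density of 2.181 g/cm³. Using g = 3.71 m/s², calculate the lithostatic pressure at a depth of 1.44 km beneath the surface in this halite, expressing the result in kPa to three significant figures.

halite: 2181 kg/m³ × 3.71 m/s² × 1440 m = 1.165×10^7 Pa = 11652 kPa

11700 kPa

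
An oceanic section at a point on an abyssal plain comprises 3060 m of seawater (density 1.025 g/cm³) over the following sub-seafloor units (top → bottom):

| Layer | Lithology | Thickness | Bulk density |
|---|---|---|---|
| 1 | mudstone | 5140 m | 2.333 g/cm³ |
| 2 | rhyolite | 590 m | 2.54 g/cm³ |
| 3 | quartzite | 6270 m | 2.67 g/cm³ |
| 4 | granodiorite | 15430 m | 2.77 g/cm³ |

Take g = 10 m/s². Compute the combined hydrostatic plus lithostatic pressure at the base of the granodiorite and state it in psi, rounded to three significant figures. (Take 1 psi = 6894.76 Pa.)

110000 psi

seawater: 1025 kg/m³ × 10 m/s² × 3060 m = 3.136×10^7 Pa = 4549 psi
mudstone: 2333 kg/m³ × 10 m/s² × 5140 m = 1.199×10^8 Pa = 17392 psi
rhyolite: 2540 kg/m³ × 10 m/s² × 590 m = 1.499×10^7 Pa = 2174 psi
quartzite: 2670 kg/m³ × 10 m/s² × 6270 m = 1.674×10^8 Pa = 24281 psi
granodiorite: 2770 kg/m³ × 10 m/s² × 15430 m = 4.274×10^8 Pa = 61991 psi
Total = 4549 + 17392 + 2174 + 24281 + 61991 = 1.1039×10^5 psi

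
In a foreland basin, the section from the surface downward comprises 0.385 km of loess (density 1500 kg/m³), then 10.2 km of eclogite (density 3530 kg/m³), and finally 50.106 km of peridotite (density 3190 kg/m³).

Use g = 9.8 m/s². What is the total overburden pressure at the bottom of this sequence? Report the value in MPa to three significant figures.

1920 MPa

loess: 1500 kg/m³ × 9.8 m/s² × 385 m = 5.660×10^6 Pa = 5.660 MPa
eclogite: 3530 kg/m³ × 9.8 m/s² × 10200 m = 3.529×10^8 Pa = 352.9 MPa
peridotite: 3190 kg/m³ × 9.8 m/s² × 50106 m = 1.566×10^9 Pa = 1566 MPa
Total = 5.660 + 352.9 + 1566 = 1924.9 MPa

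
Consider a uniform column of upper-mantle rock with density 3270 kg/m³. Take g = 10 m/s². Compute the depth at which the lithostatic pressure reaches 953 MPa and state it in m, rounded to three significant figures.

h = P/(ρg) = 953 MPa / (3270 kg/m³ × 10 m/s²) = 9.530×10^8 Pa / 32700 Pa/m = 29144 m

29100 m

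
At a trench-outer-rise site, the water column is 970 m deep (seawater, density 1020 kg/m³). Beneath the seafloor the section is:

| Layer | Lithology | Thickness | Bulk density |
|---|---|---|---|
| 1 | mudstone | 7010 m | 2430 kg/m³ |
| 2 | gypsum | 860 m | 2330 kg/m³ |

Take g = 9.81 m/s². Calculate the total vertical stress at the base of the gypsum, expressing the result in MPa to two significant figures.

seawater: 1020 kg/m³ × 9.81 m/s² × 970 m = 9.706×10^6 Pa = 9.706 MPa
mudstone: 2430 kg/m³ × 9.81 m/s² × 7010 m = 1.671×10^8 Pa = 167.1 MPa
gypsum: 2330 kg/m³ × 9.81 m/s² × 860 m = 1.966×10^7 Pa = 19.66 MPa
Total = 9.706 + 167.1 + 19.66 = 196.47 MPa

200 MPa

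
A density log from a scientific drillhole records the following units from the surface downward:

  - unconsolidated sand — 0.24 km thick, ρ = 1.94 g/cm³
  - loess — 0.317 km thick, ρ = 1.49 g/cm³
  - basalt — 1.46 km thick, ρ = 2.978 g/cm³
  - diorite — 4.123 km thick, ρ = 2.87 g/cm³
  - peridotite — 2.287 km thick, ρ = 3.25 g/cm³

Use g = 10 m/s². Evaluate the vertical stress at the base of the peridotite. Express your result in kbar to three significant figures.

2.46 kbar

unconsolidated sand: 1940 kg/m³ × 10 m/s² × 240 m = 4.656×10^6 Pa = 0.04656 kbar
loess: 1490 kg/m³ × 10 m/s² × 317 m = 4.723×10^6 Pa = 0.04723 kbar
basalt: 2978 kg/m³ × 10 m/s² × 1460 m = 4.348×10^7 Pa = 0.4348 kbar
diorite: 2870 kg/m³ × 10 m/s² × 4123 m = 1.183×10^8 Pa = 1.183 kbar
peridotite: 3250 kg/m³ × 10 m/s² × 2287 m = 7.433×10^7 Pa = 0.7433 kbar
Total = 0.04656 + 0.04723 + 0.4348 + 1.183 + 0.7433 = 2.4552 kbar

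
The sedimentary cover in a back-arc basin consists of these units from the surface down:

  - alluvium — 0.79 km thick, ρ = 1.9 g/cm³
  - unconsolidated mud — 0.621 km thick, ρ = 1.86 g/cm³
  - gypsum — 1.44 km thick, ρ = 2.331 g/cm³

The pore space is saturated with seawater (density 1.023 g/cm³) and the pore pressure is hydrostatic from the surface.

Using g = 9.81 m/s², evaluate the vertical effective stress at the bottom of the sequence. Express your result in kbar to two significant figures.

0.30 kbar

Overburden (lithostatic) stress σ_v:
alluvium: 1900 kg/m³ × 9.81 m/s² × 790 m = 1.472×10^7 Pa = 14.72 MPa
unconsolidated mud: 1860 kg/m³ × 9.81 m/s² × 621 m = 1.133×10^7 Pa = 11.33 MPa
gypsum: 2331 kg/m³ × 9.81 m/s² × 1440 m = 3.293×10^7 Pa = 32.93 MPa
Total = 14.72 + 11.33 + 32.93 = 58.985 MPa
Pore pressure P_p = 1023 kg/m³ × 9.81 m/s² × 2851 m = 2.861×10^7 Pa = 28.61 MPa
Effective stress σ' = σ_v − P_p = 58.98 − 28.61 = 30.373 MPa = 0.30373 kbar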